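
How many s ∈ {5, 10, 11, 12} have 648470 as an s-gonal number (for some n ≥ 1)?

s = 5: P(5, 657) = 647145 and P(5, 658) = 649117; 648470 is not s-gonal.
s = 10: P(10, 403) = 648427 and P(10, 404) = 651652; 648470 is not s-gonal.
s = 11: P(11, 380) = 648470. ✓
s = 12: P(12, 360) = 646560 and P(12, 361) = 650161; 648470 is not s-gonal.
Hits: s ∈ {11} → 1.

1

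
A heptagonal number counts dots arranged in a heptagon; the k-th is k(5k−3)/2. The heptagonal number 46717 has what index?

137

Set n(5n−3)/2 = 46717, giving 5n² − 3n − 93434 = 0.
So n = (3 + 1367) / 10 = 1370/10 = 137.
Check: 137·(5·137 − 3)/2 = 46717. ✓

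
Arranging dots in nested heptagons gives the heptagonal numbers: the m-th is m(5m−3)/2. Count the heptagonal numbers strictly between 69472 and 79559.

11

The n-th heptagonal number is n(5n−3)/2.
Smallest index with value > 69472: n = 168 (giving 70308).
Largest index with value < 79559: n = 178 (giving 78943).
Indices 168 through 178: 11 terms.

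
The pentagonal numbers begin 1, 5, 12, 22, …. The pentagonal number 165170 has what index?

332

Set n(3n−1)/2 = 165170, giving 3n² − n − 330340 = 0.
The discriminant is 1 + 24·165170 = 3964081, and √3964081 = 1991.
So n = (1 + 1991) / 6 = 1992/6 = 332.
Check: 332·(3·332 − 1)/2 = 165170. ✓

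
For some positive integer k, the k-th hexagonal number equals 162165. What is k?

285

Set n(2n−1) = 162165, giving 2n² − n − 162165 = 0.
The discriminant is 1 + 8·162165 = 1297321, and √1297321 = 1139.
So n = (1 + 1139) / 4 = 1140/4 = 285.
Check: 285·(2·285 − 1) = 162165. ✓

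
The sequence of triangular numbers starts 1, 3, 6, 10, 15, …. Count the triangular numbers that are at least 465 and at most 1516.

The n-th triangular number is n(n+1)/2.
Smallest index with value ≥ 465: n = 30 (giving 465).
Largest index with value ≤ 1516: n = 54 (giving 1485).
Indices 30 through 54: 25 terms.

25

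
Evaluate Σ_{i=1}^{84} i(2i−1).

Σ i(2i−1) = 2Σi² − Σi over i = 1..84.
Σi = 3570 and Σi² = 201110.
2·201110 − 1·3570 = 398650.

398650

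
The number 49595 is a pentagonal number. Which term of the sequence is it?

182

Set n(3n−1)/2 = 49595, giving 3n² − n − 99190 = 0.
The discriminant is 1 + 24·49595 = 1190281, and √1190281 = 1091.
So n = (1 + 1091) / 6 = 1092/6 = 182.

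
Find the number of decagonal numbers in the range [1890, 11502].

32

The n-th decagonal number is n(4n−3).
Smallest index with value ≥ 1890: n = 23 (giving 2047).
Largest index with value ≤ 11502: n = 54 (giving 11502).
Indices 23 through 54: 32 terms.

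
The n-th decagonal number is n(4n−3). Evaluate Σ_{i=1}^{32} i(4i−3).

Σ i(4i−3) = 4Σi² − 3Σi over i = 1..32.
Σi = 528 and Σi² = 11440.
4·11440 − 3·528 = 44176.

44176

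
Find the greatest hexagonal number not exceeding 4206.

Solve n(2n−1) ≤ 4206 for integer n.
n = 46 gives 4186 ≤ 4206, while n = 47 gives 4371 > 4206; so the answer is 4186.

4186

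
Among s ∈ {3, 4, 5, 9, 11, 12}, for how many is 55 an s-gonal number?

s = 3: P(3, 10) = 55. ✓
s = 4: P(4, 7) = 49 and P(4, 8) = 64; 55 is not s-gonal.
s = 5: P(5, 6) = 51 and P(5, 7) = 70; 55 is not s-gonal.
s = 9: P(9, 4) = 46 and P(9, 5) = 75; 55 is not s-gonal.
s = 11: P(11, 3) = 30 and P(11, 4) = 58; 55 is not s-gonal.
s = 12: P(12, 3) = 33 and P(12, 4) = 64; 55 is not s-gonal.
Hits: s ∈ {3} → 1.

1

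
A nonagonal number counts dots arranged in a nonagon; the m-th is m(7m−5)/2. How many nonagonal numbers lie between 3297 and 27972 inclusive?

58

The n-th nonagonal number is n(7n−5)/2.
Smallest index with value ≥ 3297: n = 32 (giving 3504).
Largest index with value ≤ 27972: n = 89 (giving 27501).
Indices 32 through 89: 58 terms.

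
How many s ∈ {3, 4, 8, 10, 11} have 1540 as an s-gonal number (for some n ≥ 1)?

2

s = 3: P(3, 55) = 1540. ✓
s = 4: P(4, 39) = 1521 and P(4, 40) = 1600; 1540 is not s-gonal.
s = 8: P(8, 22) = 1408 and P(8, 23) = 1541; 1540 is not s-gonal.
s = 10: P(10, 20) = 1540. ✓
s = 11: P(11, 18) = 1395 and P(11, 19) = 1558; 1540 is not s-gonal.
Hits: s ∈ {3, 10} → 2.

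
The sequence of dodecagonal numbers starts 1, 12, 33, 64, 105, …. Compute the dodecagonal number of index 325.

526825

The 325th dodecagonal number is n(5n−4) with n = 325.
325·(5·325 − 4) = 325·1621 = 526825.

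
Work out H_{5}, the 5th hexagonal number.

45

5·(2·5 − 1) = 5·9 = 45.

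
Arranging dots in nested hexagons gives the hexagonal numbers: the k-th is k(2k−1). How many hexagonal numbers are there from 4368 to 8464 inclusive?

The n-th hexagonal number is n(2n−1).
Smallest index with value ≥ 4368: n = 47 (giving 4371).
Largest index with value ≤ 8464: n = 65 (giving 8385).
Indices 47 through 65: 19 terms.

19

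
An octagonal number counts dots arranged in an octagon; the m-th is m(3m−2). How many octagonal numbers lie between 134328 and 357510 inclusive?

The n-th octagonal number is n(3n−2).
Smallest index with value ≥ 134328: n = 212 (giving 134408).
Largest index with value ≤ 357510: n = 345 (giving 356385).
Indices 212 through 345: 134 terms.

134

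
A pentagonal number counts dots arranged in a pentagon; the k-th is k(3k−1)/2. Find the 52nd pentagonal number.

4030

The 52nd pentagonal number is n(3n−1)/2 with n = 52.
52·(3·52 − 1)/2 = 52·155/2 = 4030.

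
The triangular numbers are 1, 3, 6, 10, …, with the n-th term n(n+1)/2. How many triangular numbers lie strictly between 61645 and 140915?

180

The n-th triangular number is n(n+1)/2.
Smallest index with value > 61645: n = 351 (giving 61776).
Largest index with value < 140915: n = 530 (giving 140715).
Indices 351 through 530: 180 terms.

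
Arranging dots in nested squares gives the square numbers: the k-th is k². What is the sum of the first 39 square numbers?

Σ_{i=1}^{39} i² = 39·40·79/6 = 20540.

20540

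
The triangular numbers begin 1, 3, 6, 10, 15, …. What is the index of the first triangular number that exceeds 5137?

101

Solve n(n+1)/2 > 5137 for integer n.
The largest n with value ≤ 5137 is 100 (since 5050 ≤ 5137 < 5151), so the first above is n = 101, value 5151.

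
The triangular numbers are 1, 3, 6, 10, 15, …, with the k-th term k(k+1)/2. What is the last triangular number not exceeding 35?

Solve n(n+1)/2 ≤ 35 for integer n.
n = 7 gives 28 ≤ 35, while n = 8 gives 36 > 35; so the answer is 28.

28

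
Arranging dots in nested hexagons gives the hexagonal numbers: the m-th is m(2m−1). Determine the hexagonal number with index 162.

The 162nd hexagonal number is n(2n−1) with n = 162.
162·(2·162 − 1) = 162·323 = 52326.

52326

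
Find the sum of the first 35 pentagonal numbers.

Σ i(3i−1)/2 = (3Σi² − Σi) / 2 over i = 1..35.
Σi = 630 and Σi² = 14910.
(3·14910 − 1·630) / 2 = 44100/2 = 22050.

22050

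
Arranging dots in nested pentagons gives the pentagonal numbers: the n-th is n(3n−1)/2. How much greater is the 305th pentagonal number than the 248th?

47253

305·(3·305 − 1)/2 = 139385 and 248·(3·248 − 1)/2 = 92132.
Difference: 139385 − 92132 = 47253.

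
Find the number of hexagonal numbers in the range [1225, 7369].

The n-th hexagonal number is n(2n−1).
Smallest index with value ≥ 1225: n = 25 (giving 1225).
Largest index with value ≤ 7369: n = 60 (giving 7140).
Indices 25 through 60: 36 terms.

36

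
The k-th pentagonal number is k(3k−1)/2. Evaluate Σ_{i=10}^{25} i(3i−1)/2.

7720

Σ i(3i−1)/2 = (3Σi² − Σi) / 2 over i = 10..25.
Σi = 325 − 45 = 280 and Σi² = 5525 − 285 = 5240.
(3·5240 − 1·280) / 2 = 15440/2 = 7720.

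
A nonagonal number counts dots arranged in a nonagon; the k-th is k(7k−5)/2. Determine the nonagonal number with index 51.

The 51st nonagonal number is n(7n−5)/2 with n = 51.
51·(7·51 − 5)/2 = 51·352/2 = 51·176 = 8976.

8976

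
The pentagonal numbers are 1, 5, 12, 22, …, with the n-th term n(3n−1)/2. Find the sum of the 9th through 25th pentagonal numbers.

7837

Σ i(3i−1)/2 = (3Σi² − Σi) / 2 over i = 9..25.
Σi = 325 − 36 = 289 and Σi² = 5525 − 204 = 5321.
(3·5321 − 1·289) / 2 = 15674/2 = 7837.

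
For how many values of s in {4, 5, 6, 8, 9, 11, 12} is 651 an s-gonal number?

s = 4: P(4, 25) = 625 and P(4, 26) = 676; 651 is not s-gonal.
s = 5: P(5, 21) = 651. ✓
s = 6: P(6, 18) = 630 and P(6, 19) = 703; 651 is not s-gonal.
s = 8: P(8, 15) = 645 and P(8, 16) = 736; 651 is not s-gonal.
s = 9: P(9, 14) = 651. ✓
s = 11: P(11, 12) = 606 and P(11, 13) = 715; 651 is not s-gonal.
s = 12: P(12, 11) = 561 and P(12, 12) = 672; 651 is not s-gonal.
Hits: s ∈ {5, 9} → 2.

2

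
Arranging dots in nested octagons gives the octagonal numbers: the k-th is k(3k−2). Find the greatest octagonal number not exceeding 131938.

Solve n(3n−2) ≤ 131938 for integer n.
n = 210 gives 131880 ≤ 131938, while n = 211 gives 133141 > 131938; so the answer is 131880.

131880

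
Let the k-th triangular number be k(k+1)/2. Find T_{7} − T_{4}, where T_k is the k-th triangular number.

18

7·8/2 = 28 and 4·5/2 = 10.
Difference: 28 − 10 = 18.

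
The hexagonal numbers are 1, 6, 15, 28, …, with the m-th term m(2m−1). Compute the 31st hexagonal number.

1891

The 31st hexagonal number is n(2n−1) with n = 31.
31·(2·31 − 1) = 31·61 = 1891.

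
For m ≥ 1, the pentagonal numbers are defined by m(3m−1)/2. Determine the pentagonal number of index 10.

The 10th pentagonal number is n(3n−1)/2 with n = 10.
10·(3·10 − 1)/2 = 10·29/2 = 145.

145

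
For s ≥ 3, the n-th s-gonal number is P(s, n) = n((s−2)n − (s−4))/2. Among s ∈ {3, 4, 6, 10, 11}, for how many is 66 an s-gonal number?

s = 3: P(3, 11) = 66. ✓
s = 4: P(4, 8) = 64 and P(4, 9) = 81; 66 is not s-gonal.
s = 6: P(6, 6) = 66. ✓
s = 10: P(10, 4) = 52 and P(10, 5) = 85; 66 is not s-gonal.
s = 11: P(11, 4) = 58 and P(11, 5) = 95; 66 is not s-gonal.
Hits: s ∈ {3, 6} → 2.

2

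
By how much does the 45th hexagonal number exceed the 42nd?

519

45·(2·45 − 1) = 4005 and 42·(2·42 − 1) = 3486.
Difference: 4005 − 3486 = 519.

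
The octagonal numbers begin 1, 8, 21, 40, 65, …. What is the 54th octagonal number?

The 54th octagonal number is n(3n−2) with n = 54.
54·(3·54 − 2) = 54·160 = 8640.

8640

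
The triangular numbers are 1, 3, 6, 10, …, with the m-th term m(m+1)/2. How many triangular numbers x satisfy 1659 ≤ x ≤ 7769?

The n-th triangular number is n(n+1)/2.
Smallest index with value ≥ 1659: n = 58 (giving 1711).
Largest index with value ≤ 7769: n = 124 (giving 7750).
Indices 58 through 124: 67 terms.

67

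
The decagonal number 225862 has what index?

238

Set n(4n−3) = 225862, giving 4n² − 3n − 225862 = 0.
So n = (3 + 1901) / 8 = 1904/8 = 238.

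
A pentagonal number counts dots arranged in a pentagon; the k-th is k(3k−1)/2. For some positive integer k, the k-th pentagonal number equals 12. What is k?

Set n(3n−1)/2 = 12, giving 3n² − n − 24 = 0.
The discriminant is 1 + 24·12 = 289, and √289 = 17.
So n = (1 + 17) / 6 = 18/6 = 3.
Check: 3·(3·3 − 1)/2 = 12. ✓

3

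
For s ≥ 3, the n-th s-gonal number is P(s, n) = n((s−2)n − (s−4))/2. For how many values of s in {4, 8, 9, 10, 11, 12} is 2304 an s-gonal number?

s = 4: P(4, 48) = 2304. ✓
s = 8: P(8, 28) = 2296 and P(8, 29) = 2465; 2304 is not s-gonal.
s = 9: P(9, 26) = 2301 and P(9, 27) = 2484; 2304 is not s-gonal.
s = 10: P(10, 24) = 2232 and P(10, 25) = 2425; 2304 is not s-gonal.
s = 11: P(11, 23) = 2300 and P(11, 24) = 2508; 2304 is not s-gonal.
s = 12: P(12, 21) = 2121 and P(12, 22) = 2332; 2304 is not s-gonal.
Hits: s ∈ {4} → 1.

1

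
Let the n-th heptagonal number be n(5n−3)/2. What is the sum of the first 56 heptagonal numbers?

Σ i(5i−3)/2 = (5Σi² − 3Σi) / 2 over i = 1..56.
Σi = 1596 and Σi² = 60116.
(5·60116 − 3·1596) / 2 = 295792/2 = 147896.

147896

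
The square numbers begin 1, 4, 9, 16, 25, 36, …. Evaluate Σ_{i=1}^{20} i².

2870

Σ_{i=1}^{20} i² = 20·21·41/6 = 2870.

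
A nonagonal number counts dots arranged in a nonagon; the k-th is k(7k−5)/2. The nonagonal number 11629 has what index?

58

Set n(7n−5)/2 = 11629, giving 7n² − 5n − 23258 = 0.
The discriminant is 25 + 56·11629 = 651249, and √651249 = 807.
So n = (5 + 807) / 14 = 812/14 = 58.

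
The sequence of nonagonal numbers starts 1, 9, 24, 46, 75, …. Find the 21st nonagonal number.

1491

The 21st nonagonal number is n(7n−5)/2 with n = 21.
21·(7·21 − 5)/2 = 21·142/2 = 21·71 = 1491.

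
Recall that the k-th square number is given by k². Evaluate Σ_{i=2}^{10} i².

Σ_{i=2}^{10} i² = 385 − 1 = 384.

384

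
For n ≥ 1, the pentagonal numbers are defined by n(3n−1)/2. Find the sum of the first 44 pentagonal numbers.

43560

Σ i(3i−1)/2 = (3Σi² − Σi) / 2 over i = 1..44.
Σi = 990 and Σi² = 29370.
(3·29370 − 1·990) / 2 = 87120/2 = 43560.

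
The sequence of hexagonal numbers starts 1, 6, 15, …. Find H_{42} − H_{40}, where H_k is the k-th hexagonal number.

42·(2·42 − 1) = 3486 and 40·(2·40 − 1) = 3160.
Difference: 3486 − 3160 = 326.

326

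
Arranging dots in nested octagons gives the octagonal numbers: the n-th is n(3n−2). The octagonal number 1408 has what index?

22

Set n(3n−2) = 1408, giving 3n² − 2n − 1408 = 0.
The discriminant is 4 + 12·1408 = 16900, and √16900 = 130.
So n = (2 + 130) / 6 = 132/6 = 22.
Check: 22·(3·22 − 2) = 1408. ✓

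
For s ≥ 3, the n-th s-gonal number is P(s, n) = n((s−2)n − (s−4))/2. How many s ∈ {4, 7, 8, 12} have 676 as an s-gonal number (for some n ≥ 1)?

1

s = 4: P(4, 26) = 676. ✓
s = 7: P(7, 16) = 616 and P(7, 17) = 697; 676 is not s-gonal.
s = 8: P(8, 15) = 645 and P(8, 16) = 736; 676 is not s-gonal.
s = 12: P(12, 12) = 672 and P(12, 13) = 793; 676 is not s-gonal.
Hits: s ∈ {4} → 1.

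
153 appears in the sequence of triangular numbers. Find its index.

Set n(n+1)/2 = 153, giving n² + n − 306 = 0.
The discriminant is 1 + 8·153 = 1225, and √1225 = 35.
So n = (-1 + 35) / 2 = 34/2 = 17.
Check: 17·18/2 = 153. ✓

17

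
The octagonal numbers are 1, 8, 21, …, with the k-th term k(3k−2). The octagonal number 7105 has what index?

49

Set n(3n−2) = 7105, giving 3n² − 2n − 7105 = 0.
The discriminant is 4 + 12·7105 = 85264, and √85264 = 292.
So n = (2 + 292) / 6 = 294/6 = 49.
Check: 49·(3·49 − 2) = 7105. ✓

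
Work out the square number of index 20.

400

20² = 400.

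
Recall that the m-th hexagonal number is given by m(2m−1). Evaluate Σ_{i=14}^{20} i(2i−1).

3983

Σ i(2i−1) = 2Σi² − Σi over i = 14..20.
Σi = 210 − 91 = 119 and Σi² = 2870 − 819 = 2051.
2·2051 − 1·119 = 3983.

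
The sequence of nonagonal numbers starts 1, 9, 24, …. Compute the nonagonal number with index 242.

242·(7·242 − 5)/2 = 242·1689/2 = 204369.

204369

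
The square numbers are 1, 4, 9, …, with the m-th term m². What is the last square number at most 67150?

Solve n² ≤ 67150 for integer n.
n = 259 gives 67081 ≤ 67150, while n = 260 gives 67600 > 67150; so the answer is 67081.

67081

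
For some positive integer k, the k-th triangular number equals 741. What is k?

Set n(n+1)/2 = 741, giving n² + n − 1482 = 0.
The discriminant is 1 + 8·741 = 5929, and √5929 = 77.
So n = (-1 + 77) / 2 = 76/2 = 38.

38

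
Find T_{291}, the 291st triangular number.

The 291st triangular number is n(n+1)/2 with n = 291.
291·292/2 = 84972/2 = 42486.

42486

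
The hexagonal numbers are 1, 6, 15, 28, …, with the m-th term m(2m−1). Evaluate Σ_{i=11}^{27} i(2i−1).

Σ i(2i−1) = 2Σi² − Σi over i = 11..27.
Σi = 378 − 55 = 323 and Σi² = 6930 − 385 = 6545.
2·6545 − 1·323 = 12767.

12767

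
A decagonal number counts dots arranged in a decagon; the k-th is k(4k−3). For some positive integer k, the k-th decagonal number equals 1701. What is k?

21

Set n(4n−3) = 1701, giving 4n² − 3n − 1701 = 0.
The discriminant is 9 + 16·1701 = 27225, and √27225 = 165.
So n = (3 + 165) / 8 = 168/8 = 21.
Check: 21·(4·21 − 3) = 1701. ✓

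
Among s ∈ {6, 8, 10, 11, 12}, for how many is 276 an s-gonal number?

1

s = 6: P(6, 12) = 276. ✓
s = 8: P(8, 9) = 225 and P(8, 10) = 280; 276 is not s-gonal.
s = 10: P(10, 8) = 232 and P(10, 9) = 297; 276 is not s-gonal.
s = 11: P(11, 8) = 260 and P(11, 9) = 333; 276 is not s-gonal.
s = 12: P(12, 7) = 217 and P(12, 8) = 288; 276 is not s-gonal.
Hits: s ∈ {6} → 1.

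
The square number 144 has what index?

12

We need n² = 144, so n = √144 = 12.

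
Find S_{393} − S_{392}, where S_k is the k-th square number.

n² − (n−1)² = 2n − 1, so 393² − 392² = 2·393 − 1 = 785.

785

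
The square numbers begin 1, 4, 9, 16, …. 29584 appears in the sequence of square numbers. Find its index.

172

We need n² = 29584, so n = √29584 = 172.
Check: 172² = 29584. ✓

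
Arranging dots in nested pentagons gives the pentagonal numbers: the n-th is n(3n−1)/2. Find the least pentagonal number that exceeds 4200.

4347

Solve n(3n−1)/2 > 4200 for integer n.
The largest n with value ≤ 4200 is 53 (since 4187 ≤ 4200 < 4347), so the first above is n = 54, value 4347.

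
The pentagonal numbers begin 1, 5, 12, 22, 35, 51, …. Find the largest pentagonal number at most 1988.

1926

Solve n(3n−1)/2 ≤ 1988 for integer n.
n = 36 gives 1926 ≤ 1988, while n = 37 gives 2035 > 1988; so the answer is 1926.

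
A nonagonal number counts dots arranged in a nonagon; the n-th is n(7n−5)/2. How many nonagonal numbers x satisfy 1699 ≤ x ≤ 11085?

The n-th nonagonal number is n(7n−5)/2.
Smallest index with value ≥ 1699: n = 23 (giving 1794).
Largest index with value ≤ 11085: n = 56 (giving 10836).
Indices 23 through 56: 34 terms.

34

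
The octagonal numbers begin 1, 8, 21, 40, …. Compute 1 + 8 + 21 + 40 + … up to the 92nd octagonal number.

Σ i(3i−2) = 3Σi² − 2Σi over i = 1..92.
Σi = 4278 and Σi² = 263810.
3·263810 − 2·4278 = 782874.

782874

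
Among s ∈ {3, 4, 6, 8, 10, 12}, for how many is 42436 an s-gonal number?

1

s = 3: P(3, 290) = 42195 and P(3, 291) = 42486; 42436 is not s-gonal.
s = 4: P(4, 206) = 42436. ✓
s = 6: P(6, 145) = 41905 and P(6, 146) = 42486; 42436 is not s-gonal.
s = 8: P(8, 119) = 42245 and P(8, 120) = 42960; 42436 is not s-gonal.
s = 10: P(10, 103) = 42127 and P(10, 104) = 42952; 42436 is not s-gonal.
s = 12: P(12, 92) = 41952 and P(12, 93) = 42873; 42436 is not s-gonal.
Hits: s ∈ {4} → 1.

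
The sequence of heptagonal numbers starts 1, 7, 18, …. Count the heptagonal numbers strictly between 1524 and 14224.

The n-th heptagonal number is n(5n−3)/2.
Smallest index with value > 1524: n = 25 (giving 1525).
Largest index with value < 14224: n = 75 (giving 13950).
Indices 25 through 75: 51 terms.

51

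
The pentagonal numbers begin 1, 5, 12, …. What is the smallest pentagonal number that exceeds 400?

425

Solve n(3n−1)/2 > 400 for integer n.
The largest n with value ≤ 400 is 16 (since 376 ≤ 400 < 425), so the first above is n = 17, value 425.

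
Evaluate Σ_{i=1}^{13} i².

Σ_{i=1}^{13} i² = 13·14·27/6 = 819.

819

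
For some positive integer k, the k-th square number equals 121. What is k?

11

We need n² = 121, so n = √121 = 11.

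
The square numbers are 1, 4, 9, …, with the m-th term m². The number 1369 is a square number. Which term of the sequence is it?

We need n² = 1369, so n = √1369 = 37.
Check: 37² = 1369. ✓

37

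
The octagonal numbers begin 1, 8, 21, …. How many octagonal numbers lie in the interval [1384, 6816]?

The n-th octagonal number is n(3n−2).
Smallest index with value ≥ 1384: n = 22 (giving 1408).
Largest index with value ≤ 6816: n = 48 (giving 6816).
Indices 22 through 48: 27 terms.

27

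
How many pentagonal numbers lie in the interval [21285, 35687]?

35

The n-th pentagonal number is n(3n−1)/2.
Smallest index with value ≥ 21285: n = 120 (giving 21540).
Largest index with value ≤ 35687: n = 154 (giving 35497).
Indices 120 through 154: 35 terms.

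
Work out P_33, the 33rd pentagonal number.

1617

The 33rd pentagonal number is n(3n−1)/2 with n = 33.
33·(3·33 − 1)/2 = 33·98/2 = 33·49 = 1617.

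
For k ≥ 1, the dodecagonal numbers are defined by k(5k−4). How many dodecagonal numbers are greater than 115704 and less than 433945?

142

The n-th dodecagonal number is n(5n−4).
Smallest index with value > 115704: n = 153 (giving 116433).
Largest index with value < 433945: n = 294 (giving 431004).
Indices 153 through 294: 142 terms.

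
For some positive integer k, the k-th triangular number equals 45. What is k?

9

Set n(n+1)/2 = 45, giving n² + n − 90 = 0.
The discriminant is 1 + 8·45 = 361, and √361 = 19.
So n = (-1 + 19) / 2 = 18/2 = 9.
Check: 9·10/2 = 45. ✓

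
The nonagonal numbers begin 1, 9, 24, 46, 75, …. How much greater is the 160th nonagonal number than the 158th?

2221

160·(7·160 − 5)/2 = 89200 and 158·(7·158 − 5)/2 = 86979.
Difference: 89200 − 86979 = 2221.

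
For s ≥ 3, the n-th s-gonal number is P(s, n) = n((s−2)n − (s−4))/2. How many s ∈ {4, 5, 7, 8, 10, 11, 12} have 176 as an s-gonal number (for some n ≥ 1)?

2

s = 4: P(4, 13) = 169 and P(4, 14) = 196; 176 is not s-gonal.
s = 5: P(5, 11) = 176. ✓
s = 7: P(7, 8) = 148 and P(7, 9) = 189; 176 is not s-gonal.
s = 8: P(8, 8) = 176. ✓
s = 10: P(10, 7) = 175 and P(10, 8) = 232; 176 is not s-gonal.
s = 11: P(11, 6) = 141 and P(11, 7) = 196; 176 is not s-gonal.
s = 12: P(12, 6) = 156 and P(12, 7) = 217; 176 is not s-gonal.
Hits: s ∈ {5, 8} → 2.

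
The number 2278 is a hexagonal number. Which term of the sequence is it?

Set n(2n−1) = 2278, giving 2n² − n − 2278 = 0.
The discriminant is 1 + 8·2278 = 18225, and √18225 = 135.
So n = (1 + 135) / 4 = 136/4 = 34.
Check: 34·(2·34 − 1) = 2278. ✓

34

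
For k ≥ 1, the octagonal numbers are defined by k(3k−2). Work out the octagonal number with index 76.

The 76th octagonal number is n(3n−2) with n = 76.
76·(3·76 − 2) = 76·226 = 17176.

17176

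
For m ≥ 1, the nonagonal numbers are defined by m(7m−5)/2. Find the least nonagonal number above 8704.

8976

Solve n(7n−5)/2 > 8704 for integer n.
The largest n with value ≤ 8704 is 50 (since 8625 ≤ 8704 < 8976), so the first above is n = 51, value 8976.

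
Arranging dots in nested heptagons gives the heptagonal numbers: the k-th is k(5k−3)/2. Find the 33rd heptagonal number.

2673

The 33rd heptagonal number is n(5n−3)/2 with n = 33.
33·(5·33 − 3)/2 = 33·162/2 = 33·81 = 2673.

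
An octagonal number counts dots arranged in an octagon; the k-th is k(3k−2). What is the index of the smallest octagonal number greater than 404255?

368

Solve n(3n−2) > 404255 for integer n.
The largest n with value ≤ 404255 is 367 (since 403333 ≤ 404255 < 405536), so the first above is n = 368, value 405536.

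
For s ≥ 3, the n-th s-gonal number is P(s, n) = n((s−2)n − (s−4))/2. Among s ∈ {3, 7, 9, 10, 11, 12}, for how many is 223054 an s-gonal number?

1

s = 3: P(3, 667) = 222778 and P(3, 668) = 223446; 223054 is not s-gonal.
s = 7: P(7, 299) = 223054. ✓
s = 9: P(9, 252) = 221634 and P(9, 253) = 223399; 223054 is not s-gonal.
s = 10: P(10, 236) = 222076 and P(10, 237) = 223965; 223054 is not s-gonal.
s = 11: P(11, 223) = 223000 and P(11, 224) = 225008; 223054 is not s-gonal.
s = 12: P(12, 211) = 221761 and P(12, 212) = 223872; 223054 is not s-gonal.
Hits: s ∈ {7} → 1.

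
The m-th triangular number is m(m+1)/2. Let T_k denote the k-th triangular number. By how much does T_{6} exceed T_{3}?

15

6·7/2 = 21 and 3·4/2 = 6.
Difference: 21 − 6 = 15.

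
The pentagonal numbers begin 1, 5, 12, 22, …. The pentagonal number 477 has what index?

Set n(3n−1)/2 = 477, giving 3n² − n − 954 = 0.
The discriminant is 1 + 24·477 = 11449, and √11449 = 107.
So n = (1 + 107) / 6 = 108/6 = 18.
Check: 18·(3·18 − 1)/2 = 477. ✓

18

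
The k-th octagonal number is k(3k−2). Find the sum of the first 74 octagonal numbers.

407925

Σ i(3i−2) = 3Σi² − 2Σi over i = 1..74.
Σi = 2775 and Σi² = 137825.
3·137825 − 2·2775 = 407925.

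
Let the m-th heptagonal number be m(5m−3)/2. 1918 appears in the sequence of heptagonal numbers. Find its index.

Set n(5n−3)/2 = 1918, giving 5n² − 3n − 3836 = 0.
The discriminant is 9 + 40·1918 = 76729, and √76729 = 277.
So n = (3 + 277) / 10 = 280/10 = 28.
Check: 28·(5·28 − 3)/2 = 1918. ✓

28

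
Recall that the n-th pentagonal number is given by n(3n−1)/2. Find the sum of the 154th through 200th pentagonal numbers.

2217507

Σ i(3i−1)/2 = (3Σi² − Σi) / 2 over i = 154..200.
Σi = 20100 − 11781 = 8319 and Σi² = 2686700 − 1205589 = 1481111.
(3·1481111 − 1·8319) / 2 = 4435014/2 = 2217507.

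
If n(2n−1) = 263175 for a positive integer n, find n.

Set n(2n−1) = 263175, giving 2n² − n − 263175 = 0.
The discriminant is 1 + 8·263175 = 2105401, and √2105401 = 1451.
So n = (1 + 1451) / 4 = 1452/4 = 363.

363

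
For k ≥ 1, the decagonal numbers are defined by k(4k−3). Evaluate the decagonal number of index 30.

3510

The 30th decagonal number is n(4n−3) with n = 30.
30·(4·30 − 3) = 30·117 = 3510.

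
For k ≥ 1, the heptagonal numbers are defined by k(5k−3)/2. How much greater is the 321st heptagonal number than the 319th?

3197

321·(5·321 − 3)/2 = 257121 and 319·(5·319 − 3)/2 = 253924.
Difference: 257121 − 253924 = 3197.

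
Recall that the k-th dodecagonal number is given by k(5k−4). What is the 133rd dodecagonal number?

87913

The 133rd dodecagonal number is n(5n−4) with n = 133.
133·(5·133 − 4) = 133·661 = 87913.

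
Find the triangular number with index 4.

The 4th triangular number is n(n+1)/2 with n = 4.
4·5/2 = 20/2 = 10.

10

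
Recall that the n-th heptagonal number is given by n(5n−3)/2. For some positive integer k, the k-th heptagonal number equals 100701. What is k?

201

Set n(5n−3)/2 = 100701, giving 5n² − 3n − 201402 = 0.
So n = (3 + 2007) / 10 = 2010/10 = 201.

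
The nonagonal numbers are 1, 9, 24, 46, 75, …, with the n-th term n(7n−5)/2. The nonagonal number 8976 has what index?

51

Set n(7n−5)/2 = 8976, giving 7n² − 5n − 17952 = 0.
The discriminant is 25 + 56·8976 = 502681, and √502681 = 709.
So n = (5 + 709) / 14 = 714/14 = 51.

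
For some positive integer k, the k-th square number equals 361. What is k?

19

We need n² = 361, so n = √361 = 19.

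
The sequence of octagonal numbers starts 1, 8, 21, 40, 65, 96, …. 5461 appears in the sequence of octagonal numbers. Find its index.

43

Set n(3n−2) = 5461, giving 3n² − 2n − 5461 = 0.
So n = (2 + 256) / 6 = 258/6 = 43.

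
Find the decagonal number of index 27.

2835

27·(4·27 − 3) = 27·105 = 2835.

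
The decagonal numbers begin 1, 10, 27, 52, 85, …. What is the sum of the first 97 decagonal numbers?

Σ i(4i−3) = 4Σi² − 3Σi over i = 1..97.
Σi = 4753 and Σi² = 308945.
4·308945 − 3·4753 = 1221521.

1221521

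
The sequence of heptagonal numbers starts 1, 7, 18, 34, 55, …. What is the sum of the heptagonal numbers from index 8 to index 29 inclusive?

Σ i(5i−3)/2 = (5Σi² − 3Σi) / 2 over i = 8..29.
Σi = 435 − 28 = 407 and Σi² = 8555 − 140 = 8415.
(5·8415 − 3·407) / 2 = 40854/2 = 20427.

20427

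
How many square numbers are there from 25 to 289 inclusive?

13

The n-th square number is n².
Smallest index with value ≥ 25: n = 5 (giving 25).
Largest index with value ≤ 289: n = 17 (giving 289).
Indices 5 through 17: 13 terms.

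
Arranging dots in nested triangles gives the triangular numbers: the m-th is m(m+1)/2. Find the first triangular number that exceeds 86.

Solve n(n+1)/2 > 86 for integer n.
The largest n with value ≤ 86 is 12 (since 78 ≤ 86 < 91), so the first above is n = 13, value 91.

91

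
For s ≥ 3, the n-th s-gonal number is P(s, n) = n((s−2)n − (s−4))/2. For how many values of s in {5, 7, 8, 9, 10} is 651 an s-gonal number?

s = 5: P(5, 21) = 651. ✓
s = 7: P(7, 16) = 616 and P(7, 17) = 697; 651 is not s-gonal.
s = 8: P(8, 15) = 645 and P(8, 16) = 736; 651 is not s-gonal.
s = 9: P(9, 14) = 651. ✓
s = 10: P(10, 13) = 637 and P(10, 14) = 742; 651 is not s-gonal.
Hits: s ∈ {5, 9} → 2.

2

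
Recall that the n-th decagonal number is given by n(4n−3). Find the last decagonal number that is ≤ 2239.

2232

Solve n(4n−3) ≤ 2239 for integer n.
n = 24 gives 2232 ≤ 2239, while n = 25 gives 2425 > 2239; so the answer is 2232.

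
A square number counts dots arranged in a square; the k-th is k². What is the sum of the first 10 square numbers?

Σ_{i=1}^{10} i² = 10·11·21/6 = 385.

385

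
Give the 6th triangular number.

The 6th triangular number is n(n+1)/2 with n = 6.
6·7/2 = 42/2 = 21.

21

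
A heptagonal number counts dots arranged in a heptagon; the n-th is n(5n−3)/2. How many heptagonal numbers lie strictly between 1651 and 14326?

The n-th heptagonal number is n(5n−3)/2.
Smallest index with value > 1651: n = 27 (giving 1782).
Largest index with value < 14326: n = 75 (giving 13950).
Indices 27 through 75: 49 terms.

49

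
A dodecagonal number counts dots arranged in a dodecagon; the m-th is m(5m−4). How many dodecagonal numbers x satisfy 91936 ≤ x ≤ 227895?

78

The n-th dodecagonal number is n(5n−4).
Smallest index with value ≥ 91936: n = 136 (giving 91936).
Largest index with value ≤ 227895: n = 213 (giving 225993).
Indices 136 through 213: 78 terms.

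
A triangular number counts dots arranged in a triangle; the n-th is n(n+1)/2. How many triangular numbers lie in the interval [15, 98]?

9

The n-th triangular number is n(n+1)/2.
Smallest index with value ≥ 15: n = 5 (giving 15).
Largest index with value ≤ 98: n = 13 (giving 91).
Indices 5 through 13: 9 terms.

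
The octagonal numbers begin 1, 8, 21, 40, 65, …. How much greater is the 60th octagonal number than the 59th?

355

Consecutive octagonal numbers differ by 6n − 5: here 6·60 − 5 = 355.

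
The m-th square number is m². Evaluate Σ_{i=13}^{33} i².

11879

Σ_{i=13}^{33} i² = 12529 − 650 = 11879.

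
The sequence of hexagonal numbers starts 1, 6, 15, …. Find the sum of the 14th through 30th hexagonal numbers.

16898

Σ i(2i−1) = 2Σi² − Σi over i = 14..30.
Σi = 465 − 91 = 374 and Σi² = 9455 − 819 = 8636.
2·8636 − 1·374 = 16898.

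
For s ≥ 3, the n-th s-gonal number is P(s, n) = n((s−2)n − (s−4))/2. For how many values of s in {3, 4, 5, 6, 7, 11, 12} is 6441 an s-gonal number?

2

s = 3: P(3, 113) = 6441. ✓
s = 4: P(4, 80) = 6400 and P(4, 81) = 6561; 6441 is not s-gonal.
s = 5: P(5, 65) = 6305 and P(5, 66) = 6501; 6441 is not s-gonal.
s = 6: P(6, 57) = 6441. ✓
s = 7: P(7, 51) = 6426 and P(7, 52) = 6682; 6441 is not s-gonal.
s = 11: P(11, 38) = 6365 and P(11, 39) = 6708; 6441 is not s-gonal.
s = 12: P(12, 36) = 6336 and P(12, 37) = 6697; 6441 is not s-gonal.
Hits: s ∈ {3, 6} → 2.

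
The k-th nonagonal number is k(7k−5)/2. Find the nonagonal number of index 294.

294·(7·294 − 5)/2 = 294·2053/2 = 301791.

301791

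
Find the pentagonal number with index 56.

4676

The 56th pentagonal number is n(3n−1)/2 with n = 56.
56·(3·56 − 1)/2 = 56·167/2 = 4676.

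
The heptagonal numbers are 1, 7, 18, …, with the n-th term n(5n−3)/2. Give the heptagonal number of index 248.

153388

The 248th heptagonal number is n(5n−3)/2 with n = 248.
248·(5·248 − 3)/2 = 248·1237/2 = 153388.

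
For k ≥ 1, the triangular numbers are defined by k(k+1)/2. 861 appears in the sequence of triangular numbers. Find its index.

Set n(n+1)/2 = 861, giving n² + n − 1722 = 0.
The discriminant is 1 + 8·861 = 6889, and √6889 = 83.
So n = (-1 + 83) / 2 = 82/2 = 41.
Check: 41·42/2 = 861. ✓

41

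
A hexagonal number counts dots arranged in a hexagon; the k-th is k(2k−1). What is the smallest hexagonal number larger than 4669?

4753

Solve n(2n−1) > 4669 for integer n.
The largest n with value ≤ 4669 is 48 (since 4560 ≤ 4669 < 4753), so the first above is n = 49, value 4753.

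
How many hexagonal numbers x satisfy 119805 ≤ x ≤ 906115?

429

The n-th hexagonal number is n(2n−1).
Smallest index with value ≥ 119805: n = 245 (giving 119805).
Largest index with value ≤ 906115: n = 673 (giving 905185).
Indices 245 through 673: 429 terms.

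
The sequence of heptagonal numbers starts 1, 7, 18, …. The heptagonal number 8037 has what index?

57

Set n(5n−3)/2 = 8037, giving 5n² − 3n − 16074 = 0.
The discriminant is 9 + 40·8037 = 321489, and √321489 = 567.
So n = (3 + 567) / 10 = 570/10 = 57.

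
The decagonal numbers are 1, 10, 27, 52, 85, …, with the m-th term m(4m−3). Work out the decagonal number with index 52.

10660

52·(4·52 − 3) = 52·205 = 10660.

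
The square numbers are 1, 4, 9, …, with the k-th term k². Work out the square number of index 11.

121

The 11th square number is n² with n = 11.
11² = 121.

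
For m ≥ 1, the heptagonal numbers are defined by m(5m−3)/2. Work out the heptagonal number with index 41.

4141

The 41st heptagonal number is n(5n−3)/2 with n = 41.
41·(5·41 − 3)/2 = 41·202/2 = 41·101 = 4141.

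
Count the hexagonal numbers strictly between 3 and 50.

The n-th hexagonal number is n(2n−1).
Smallest index with value > 3: n = 2 (giving 6).
Largest index with value < 50: n = 5 (giving 45).
Indices 2 through 5: 4 terms.

4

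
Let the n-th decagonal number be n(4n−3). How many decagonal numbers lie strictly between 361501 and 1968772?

400

The n-th decagonal number is n(4n−3).
Smallest index with value > 361501: n = 302 (giving 363910).
Largest index with value < 1968772: n = 701 (giving 1963501).
Indices 302 through 701: 400 terms.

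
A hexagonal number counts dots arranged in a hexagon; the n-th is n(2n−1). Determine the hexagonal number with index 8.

The 8th hexagonal number is n(2n−1) with n = 8.
8·(2·8 − 1) = 8·15 = 120.

120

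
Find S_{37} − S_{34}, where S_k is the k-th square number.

37² = 1369 and 34² = 1156.
Difference: 1369 − 1156 = 213.

213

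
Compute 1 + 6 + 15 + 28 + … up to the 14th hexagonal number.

1925

Σ i(2i−1) = 2Σi² − Σi over i = 1..14.
Σi = 105 and Σi² = 1015.
2·1015 − 1·105 = 1925.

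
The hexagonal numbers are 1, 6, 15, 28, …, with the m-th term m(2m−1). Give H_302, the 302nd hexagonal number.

182106

The 302nd hexagonal number is n(2n−1) with n = 302.
302·(2·302 − 1) = 302·603 = 182106.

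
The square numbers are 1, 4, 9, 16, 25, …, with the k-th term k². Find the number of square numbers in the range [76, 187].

5

The n-th square number is n².
Smallest index with value ≥ 76: n = 9 (giving 81).
Largest index with value ≤ 187: n = 13 (giving 169).
Indices 9 through 13: 5 terms.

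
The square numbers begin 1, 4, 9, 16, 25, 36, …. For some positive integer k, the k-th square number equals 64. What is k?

We need n² = 64, so n = √64 = 8.
Check: 8² = 64. ✓

8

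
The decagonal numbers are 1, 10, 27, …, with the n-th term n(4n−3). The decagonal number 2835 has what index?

Set n(4n−3) = 2835, giving 4n² − 3n − 2835 = 0.
So n = (3 + 213) / 8 = 216/8 = 27.
Check: 27·(4·27 − 3) = 2835. ✓

27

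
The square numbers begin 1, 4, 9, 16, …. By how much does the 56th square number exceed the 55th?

111

n² − (n−1)² = 2n − 1, so 56² − 55² = 2·56 − 1 = 111.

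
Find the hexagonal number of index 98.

19110

98·(2·98 − 1) = 98·195 = 19110.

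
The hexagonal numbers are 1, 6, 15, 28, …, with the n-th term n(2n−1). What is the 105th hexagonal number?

21945

105·(2·105 − 1) = 105·209 = 21945.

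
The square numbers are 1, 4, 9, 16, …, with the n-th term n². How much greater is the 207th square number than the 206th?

413

n² − (n−1)² = 2n − 1, so 207² − 206² = 2·207 − 1 = 413.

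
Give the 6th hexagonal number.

66

The 6th hexagonal number is n(2n−1) with n = 6.
6·(2·6 − 1) = 6·11 = 66.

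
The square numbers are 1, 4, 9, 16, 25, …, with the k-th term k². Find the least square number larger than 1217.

Solve n² > 1217 for integer n.
The largest n with value ≤ 1217 is 34 (since 1156 ≤ 1217 < 1225), so the first above is n = 35, value 1225.

1225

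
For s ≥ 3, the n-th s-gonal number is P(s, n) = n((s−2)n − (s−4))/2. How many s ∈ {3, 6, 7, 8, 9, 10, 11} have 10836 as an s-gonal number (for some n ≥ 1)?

1

s = 3: P(3, 146) = 10731 and P(3, 147) = 10878; 10836 is not s-gonal.
s = 6: P(6, 73) = 10585 and P(6, 74) = 10878; 10836 is not s-gonal.
s = 7: P(7, 66) = 10791 and P(7, 67) = 11122; 10836 is not s-gonal.
s = 8: P(8, 60) = 10680 and P(8, 61) = 11041; 10836 is not s-gonal.
s = 9: P(9, 56) = 10836. ✓
s = 10: P(10, 52) = 10660 and P(10, 53) = 11077; 10836 is not s-gonal.
s = 11: P(11, 49) = 10633 and P(11, 50) = 11075; 10836 is not s-gonal.
Hits: s ∈ {9} → 1.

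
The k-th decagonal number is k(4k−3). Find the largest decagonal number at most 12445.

12376

Solve n(4n−3) ≤ 12445 for integer n.
n = 56 gives 12376 ≤ 12445, while n = 57 gives 12825 > 12445; so the answer is 12376.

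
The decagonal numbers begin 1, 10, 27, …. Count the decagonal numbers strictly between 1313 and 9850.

The n-th decagonal number is n(4n−3).
Smallest index with value > 1313: n = 19 (giving 1387).
Largest index with value < 9850: n = 49 (giving 9457).
Indices 19 through 49: 31 terms.

31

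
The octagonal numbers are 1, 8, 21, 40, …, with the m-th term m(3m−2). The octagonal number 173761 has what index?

241

Set n(3n−2) = 173761, giving 3n² − 2n − 173761 = 0.
The discriminant is 4 + 12·173761 = 2085136, and √2085136 = 1444.
So n = (2 + 1444) / 6 = 1446/6 = 241.
Check: 241·(3·241 − 2) = 173761. ✓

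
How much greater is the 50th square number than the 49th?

99

n² − (n−1)² = 2n − 1, so 50² − 49² = 2·50 − 1 = 99.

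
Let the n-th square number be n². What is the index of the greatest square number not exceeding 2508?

Solve n² ≤ 2508 for integer n.
n = 50 gives 2500 ≤ 2508, while n = 51 gives 2601 > 2508; so the answer is index 50.

50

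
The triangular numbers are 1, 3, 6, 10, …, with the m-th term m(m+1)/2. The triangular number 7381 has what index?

121

Set n(n+1)/2 = 7381, giving n² + n − 14762 = 0.
The discriminant is 1 + 8·7381 = 59049, and √59049 = 243.
So n = (-1 + 243) / 2 = 242/2 = 121.
Check: 121·122/2 = 7381. ✓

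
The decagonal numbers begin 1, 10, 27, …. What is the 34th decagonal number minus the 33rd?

265

Consecutive decagonal numbers differ by 8n − 7: here 8·34 − 7 = 265.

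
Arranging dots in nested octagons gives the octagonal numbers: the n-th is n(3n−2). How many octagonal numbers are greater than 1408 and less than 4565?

17

The n-th octagonal number is n(3n−2).
Smallest index with value > 1408: n = 23 (giving 1541).
Largest index with value < 4565: n = 39 (giving 4485).
Indices 23 through 39: 17 terms.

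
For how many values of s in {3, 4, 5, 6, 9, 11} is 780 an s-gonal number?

s = 3: P(3, 39) = 780. ✓
s = 4: P(4, 27) = 729 and P(4, 28) = 784; 780 is not s-gonal.
s = 5: P(5, 22) = 715 and P(5, 23) = 782; 780 is not s-gonal.
s = 6: P(6, 20) = 780. ✓
s = 9: P(9, 15) = 750 and P(9, 16) = 856; 780 is not s-gonal.
s = 11: P(11, 13) = 715 and P(11, 14) = 833; 780 is not s-gonal.
Hits: s ∈ {3, 6} → 2.

2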